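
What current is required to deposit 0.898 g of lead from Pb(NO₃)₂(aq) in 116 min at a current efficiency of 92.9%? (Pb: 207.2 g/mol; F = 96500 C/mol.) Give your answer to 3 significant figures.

0.129 A

n(Pb) = 0.898 / 207.2 = 0.004334 mol
Pb²⁺ + 2e⁻ → Pb, so n(e⁻) = 2 × 0.004334 = 0.008668 mol
Q = 0.008668 × 96500 / 0.929 = 900.4 C
I = Q / t = 900.4 / 6960 s = 0.129 A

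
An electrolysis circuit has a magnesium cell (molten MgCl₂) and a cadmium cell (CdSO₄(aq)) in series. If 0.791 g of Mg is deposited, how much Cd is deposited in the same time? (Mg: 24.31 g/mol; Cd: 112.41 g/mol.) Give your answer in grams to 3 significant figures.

3.66 g

n(Mg) = 0.791 / 24.31 = 0.03254 mol
Mg²⁺ + 2e⁻ → Mg, so n(e⁻) = 2 × 0.03254 = 0.06508 mol
The cells are in series, so the same charge (and hence the same n(e⁻) = 0.06508 mol) passes through both.
Cd²⁺ + 2e⁻ → Cd, so n(Cd) = 0.06508 / 2 = 0.03254 mol
m(Cd) = 0.03254 × 112.41 = 3.66 g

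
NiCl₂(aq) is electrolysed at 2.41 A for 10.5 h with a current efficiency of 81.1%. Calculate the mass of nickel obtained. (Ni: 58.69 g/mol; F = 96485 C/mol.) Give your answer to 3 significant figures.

Q = 2.41 × 37800 = 91100 C
n(e⁻) = 91100 / 96485 = 0.9442 mol
Ni²⁺ + 2e⁻ → Ni, so theoretical m(Ni) = 0.4721 × 58.69 = 27.71 g
Actual mass = 81.1% × 27.71 = 22.5 g

22.5 g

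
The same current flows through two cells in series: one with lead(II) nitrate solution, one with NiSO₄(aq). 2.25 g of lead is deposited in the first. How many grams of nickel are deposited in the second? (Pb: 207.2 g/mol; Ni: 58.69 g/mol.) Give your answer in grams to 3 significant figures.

0.637 g

n(Pb) = 2.25 / 207.2 = 0.01086 mol
Pb²⁺ + 2e⁻ → Pb, so n(e⁻) = 2 × 0.01086 = 0.02172 mol
In series, the same 0.02172 mol of electrons flows through the second cell.
Ni²⁺ + 2e⁻ → Ni, so n(Ni) = 0.02172 / 2 = 0.01086 mol
m(Ni) = 0.01086 × 58.69 = 0.637 g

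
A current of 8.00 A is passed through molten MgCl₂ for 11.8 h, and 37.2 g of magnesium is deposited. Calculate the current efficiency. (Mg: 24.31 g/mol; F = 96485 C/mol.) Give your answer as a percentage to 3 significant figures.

86.9%

Q = 8.00 × 42480 = 3.398×10^5 C
n(e⁻) = 3.398×10^5 / 96485 = 3.522 mol
Mg²⁺ + 2e⁻ → Mg, so theoretical n(Mg) = 1.761 mol → 42.81 g
Efficiency = 37.2 / 42.81 = 0.8690 = 86.9%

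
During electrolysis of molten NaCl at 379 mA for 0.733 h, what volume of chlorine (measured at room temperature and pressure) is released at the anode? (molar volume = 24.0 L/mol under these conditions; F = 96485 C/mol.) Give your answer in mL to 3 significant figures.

124 mL

Q = 0.379 A × 2638.8 s = 1000 C
n(e⁻) = 1000 / 96485 = 0.01036 mol
2Cl⁻ → Cl₂ + 2e⁻, so n(Cl₂) = 0.01036 / 2 = 0.005180 mol
V = 0.005180 × 24.0 = 0.1243 L
= 124 mL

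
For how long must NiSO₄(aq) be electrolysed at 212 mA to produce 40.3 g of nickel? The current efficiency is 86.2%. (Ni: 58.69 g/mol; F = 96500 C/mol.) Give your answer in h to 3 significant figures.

n(Ni) = 40.3 / 58.69 = 0.6867 mol
Ni²⁺ + 2e⁻ → Ni, so n(e⁻) = 2 × 0.6867 = 1.373 mol
Q = 1.373 × 96500 / 0.862 = 1.537×10^5 C
t = Q / I = 1.537×10^5 / 0.212 = 7.250×10^5 s = 201 h

201 h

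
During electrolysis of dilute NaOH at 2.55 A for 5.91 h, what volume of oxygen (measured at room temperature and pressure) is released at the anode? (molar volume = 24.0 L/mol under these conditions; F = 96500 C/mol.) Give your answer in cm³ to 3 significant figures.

Charge passed = 2.55 × 21276 = 54250 C
n(e⁻) = 54250 / 96500 = 0.5622 mol
2H₂O → O₂ + 4H⁺ + 4e⁻, so n(O₂) = 0.5622 / 4 = 0.1406 mol
V = 0.1406 × 24.0 = 3.374 L
= 3370 cm³

3370 cm³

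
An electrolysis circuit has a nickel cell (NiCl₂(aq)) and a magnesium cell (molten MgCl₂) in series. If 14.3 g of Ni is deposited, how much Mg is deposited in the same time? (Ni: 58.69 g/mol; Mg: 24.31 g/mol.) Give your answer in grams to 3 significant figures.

n(Ni) = 14.3 / 58.69 = 0.2437 mol
Ni²⁺ + 2e⁻ → Ni, so n(e⁻) = 2 × 0.2437 = 0.4874 mol
Same current for the same time ⇒ same n(e⁻) = 0.4874 mol in both cells.
Mg²⁺ + 2e⁻ → Mg, so n(Mg) = 0.4874 / 2 = 0.2437 mol
m(Mg) = 0.2437 × 24.31 = 5.92 g

5.92 g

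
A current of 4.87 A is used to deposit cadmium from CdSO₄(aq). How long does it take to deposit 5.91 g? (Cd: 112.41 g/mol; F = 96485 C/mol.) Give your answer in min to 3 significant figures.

n(Cd) = 5.91 / 112.41 = 0.05258 mol
Cd²⁺ + 2e⁻ → Cd, so n(e⁻) = 2 × 0.05258 = 0.1052 mol
Q = 0.1052 × 96485 = 10150 C
t = Q / I = 10150 / 4.87 = 2084 s = 34.7 min

34.7 min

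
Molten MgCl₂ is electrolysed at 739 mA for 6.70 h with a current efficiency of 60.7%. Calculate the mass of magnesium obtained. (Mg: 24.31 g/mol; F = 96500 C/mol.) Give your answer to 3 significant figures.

1.36 g

Q = 0.739 × 24120 = 17820 C
n(e⁻) = 17820 / 96500 = 0.1847 mol
Mg²⁺ + 2e⁻ → Mg, so theoretical m(Mg) = 0.09235 × 24.31 = 2.245 g
Actual mass = 60.7% × 2.245 = 1.36 g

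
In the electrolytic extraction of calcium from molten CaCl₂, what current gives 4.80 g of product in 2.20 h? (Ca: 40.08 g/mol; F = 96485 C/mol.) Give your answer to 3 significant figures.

2.92 A

n(Ca) = 4.80 / 40.08 = 0.1198 mol
Ca²⁺ + 2e⁻ → Ca, so n(e⁻) = 2 × 0.1198 = 0.2396 mol
Q = 0.2396 × 96485 = 23120 C
I = Q / t = 23120 / 7920 s = 2.92 A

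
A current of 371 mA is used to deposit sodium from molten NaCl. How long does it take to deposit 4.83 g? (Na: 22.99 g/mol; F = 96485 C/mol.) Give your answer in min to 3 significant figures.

911 min

n(Na) = 4.83 / 22.99 = 0.2101 mol
Na⁺ + e⁻ → Na, so n(e⁻) = 0.2101 mol
Q = 0.2101 × 96485 = 20270 C
t = Q / I = 20270 / 0.371 = 54640 s = 911 min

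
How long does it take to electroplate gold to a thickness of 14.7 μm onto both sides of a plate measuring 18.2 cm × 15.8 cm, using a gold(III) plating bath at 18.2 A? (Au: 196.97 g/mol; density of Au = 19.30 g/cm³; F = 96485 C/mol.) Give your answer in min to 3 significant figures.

22.0 min

Plated area = 2 × 18.2 × 15.8 = 575.1 cm²
Volume = 575.1 × 14.7×10⁻⁴ cm = 0.8454 cm³
m(Au) = 0.8454 × 19.30 = 16.32 g
n(Au) = 16.32 / 196.97 = 0.08286 mol; n(e⁻) = 3 × 0.08286 = 0.2486 mol
Q = 0.2486 × 96485 = 23990 C
t = 23990 / 18.2 = 1318 s = 22.0 min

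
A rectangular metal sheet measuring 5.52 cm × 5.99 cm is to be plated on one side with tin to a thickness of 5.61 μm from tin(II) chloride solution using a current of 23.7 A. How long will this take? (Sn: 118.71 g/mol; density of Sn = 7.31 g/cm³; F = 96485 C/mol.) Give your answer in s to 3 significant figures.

Plated area = 5.52 × 5.99 = 33.06 cm²
Volume = 33.06 × 5.61×10⁻⁴ cm = 0.01855 cm³
m(Sn) = 0.01855 × 7.31 = 0.1356 g
n(Sn) = 0.1356 / 118.71 = 0.001142 mol; n(e⁻) = 2 × 0.001142 = 0.002284 mol
Q = 0.002284 × 96485 = 220.4 C
t = 220.4 / 23.7 = 9.300 s

9.30 s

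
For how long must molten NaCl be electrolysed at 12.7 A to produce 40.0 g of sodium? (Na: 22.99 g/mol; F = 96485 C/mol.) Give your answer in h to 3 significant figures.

n(Na) = 40.0 / 22.99 = 1.740 mol
Na⁺ + e⁻ → Na, so n(e⁻) = 1.740 mol
Q = 1.740 × 96485 = 1.679×10^5 C
t = Q / I = 1.679×10^5 / 12.7 = 13220 s = 3.67 h

3.67 h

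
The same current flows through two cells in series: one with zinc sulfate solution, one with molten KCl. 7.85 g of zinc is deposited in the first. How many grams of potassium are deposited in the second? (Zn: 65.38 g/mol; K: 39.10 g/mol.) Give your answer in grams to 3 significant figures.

9.39 g

n(Zn) = 7.85 / 65.38 = 0.1201 mol
Zn²⁺ + 2e⁻ → Zn, so n(e⁻) = 2 × 0.1201 = 0.2402 mol
Since the cells are in series, n(e⁻) in the K cell is also 0.2402 mol.
K⁺ + e⁻ → K, so n(K) = 0.2402 mol
m(K) = 0.2402 × 39.10 = 9.39 g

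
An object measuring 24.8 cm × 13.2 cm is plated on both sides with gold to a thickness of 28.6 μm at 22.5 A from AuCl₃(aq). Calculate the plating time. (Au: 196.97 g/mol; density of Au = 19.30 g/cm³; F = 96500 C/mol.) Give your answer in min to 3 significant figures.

Plated area = 2 × 24.8 × 13.2 = 654.7 cm²
Volume = 654.7 × 28.6×10⁻⁴ cm = 1.872 cm³
m(Au) = 1.872 × 19.30 = 36.13 g
n(Au) = 36.13 / 196.97 = 0.1834 mol; n(e⁻) = 3 × 0.1834 = 0.5502 mol
Q = 0.5502 × 96500 = 53090 C
t = 53090 / 22.5 = 2360 s = 39.3 min

39.3 min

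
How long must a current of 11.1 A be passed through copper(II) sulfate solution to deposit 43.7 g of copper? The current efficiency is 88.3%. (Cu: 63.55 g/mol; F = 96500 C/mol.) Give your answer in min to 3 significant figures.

226 min

n(Cu) = 43.7 / 63.55 = 0.6876 mol
Cu²⁺ + 2e⁻ → Cu, so n(e⁻) = 2 × 0.6876 = 1.375 mol
Q = 1.375 × 96500 / 0.883 = 1.503×10^5 C
t = Q / I = 1.503×10^5 / 11.1 = 13540 s = 226 min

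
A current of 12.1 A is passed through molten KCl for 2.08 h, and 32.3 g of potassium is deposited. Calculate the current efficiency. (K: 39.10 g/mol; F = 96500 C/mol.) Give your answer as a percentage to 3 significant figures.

88.0%

Q = 12.1 × 7488 = 90600 C
n(e⁻) = 90600 / 96500 = 0.9389 mol
K⁺ + e⁻ → K, so theoretical n(K) = 0.9389 mol → 36.71 g
Efficiency = 32.3 / 36.71 = 0.8799 = 88.0%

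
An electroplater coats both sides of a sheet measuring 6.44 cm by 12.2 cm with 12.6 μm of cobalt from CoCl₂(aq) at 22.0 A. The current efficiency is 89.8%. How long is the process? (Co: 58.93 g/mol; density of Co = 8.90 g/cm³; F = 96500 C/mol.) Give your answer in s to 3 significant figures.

Plated area = 2 × 6.44 × 12.2 = 157.1 cm²
Volume = 157.1 × 12.6×10⁻⁴ cm = 0.1979 cm³
m(Co) = 0.1979 × 8.90 = 1.761 g
n(Co) = 1.761 / 58.93 = 0.02988 mol; n(e⁻) = 2 × 0.02988 = 0.05976 mol
Q = 0.05976 × 96500 / 0.898 = 6422 C
t = 6422 / 22.0 = 291.9 s

292 s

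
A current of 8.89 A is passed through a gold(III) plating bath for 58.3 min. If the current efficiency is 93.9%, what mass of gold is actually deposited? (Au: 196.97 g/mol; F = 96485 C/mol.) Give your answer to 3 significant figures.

Q = 8.89 × 3498 = 31100 C
n(e⁻) = 31100 / 96485 = 0.3223 mol
Au³⁺ + 3e⁻ → Au, so theoretical m(Au) = 0.1074 × 196.97 = 21.15 g
Actual mass = 93.9% × 21.15 = 19.9 g

19.9 g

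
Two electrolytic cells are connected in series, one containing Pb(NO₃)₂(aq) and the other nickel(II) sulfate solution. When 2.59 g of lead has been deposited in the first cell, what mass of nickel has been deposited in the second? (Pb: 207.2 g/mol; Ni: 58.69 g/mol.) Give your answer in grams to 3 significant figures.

0.734 g

n(Pb) = 2.59 / 207.2 = 0.01250 mol
Pb²⁺ + 2e⁻ → Pb, so n(e⁻) = 2 × 0.01250 = 0.02500 mol
Since the cells are in series, n(e⁻) in the Ni cell is also 0.02500 mol.
Ni²⁺ + 2e⁻ → Ni, so n(Ni) = 0.02500 / 2 = 0.01250 mol
m(Ni) = 0.01250 × 58.69 = 0.734 g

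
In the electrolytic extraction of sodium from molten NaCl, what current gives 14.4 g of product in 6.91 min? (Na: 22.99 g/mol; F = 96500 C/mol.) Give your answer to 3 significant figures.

n(Na) = 14.4 / 22.99 = 0.6264 mol
Na⁺ + e⁻ → Na, so n(e⁻) = 0.6264 mol
Q = 0.6264 × 96500 = 60450 C
I = Q / t = 60450 / 414.6 s = 146 A

146 A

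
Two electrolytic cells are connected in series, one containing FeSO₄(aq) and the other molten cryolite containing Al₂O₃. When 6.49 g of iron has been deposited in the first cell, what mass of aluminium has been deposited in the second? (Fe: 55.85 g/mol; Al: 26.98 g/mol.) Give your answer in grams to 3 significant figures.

n(Fe) = 6.49 / 55.85 = 0.1162 mol
Fe²⁺ + 2e⁻ → Fe, so n(e⁻) = 2 × 0.1162 = 0.2324 mol
Since the cells are in series, n(e⁻) in the Al cell is also 0.2324 mol.
Al³⁺ + 3e⁻ → Al, so n(Al) = 0.2324 / 3 = 0.07747 mol
m(Al) = 0.07747 × 26.98 = 2.09 g

2.09 g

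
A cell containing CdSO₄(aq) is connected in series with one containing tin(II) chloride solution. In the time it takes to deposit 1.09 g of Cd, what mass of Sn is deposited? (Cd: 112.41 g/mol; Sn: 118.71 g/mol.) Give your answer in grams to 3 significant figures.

n(Cd) = 1.09 / 112.41 = 0.009697 mol
Cd²⁺ + 2e⁻ → Cd, so n(e⁻) = 2 × 0.009697 = 0.01939 mol
Since the cells are in series, n(e⁻) in the Sn cell is also 0.01939 mol.
Sn²⁺ + 2e⁻ → Sn, so n(Sn) = 0.01939 / 2 = 0.009695 mol
m(Sn) = 0.009695 × 118.71 = 1.15 g

1.15 g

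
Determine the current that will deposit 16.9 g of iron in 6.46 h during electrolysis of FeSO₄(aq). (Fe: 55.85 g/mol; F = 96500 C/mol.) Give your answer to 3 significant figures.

n(Fe) = 16.9 / 55.85 = 0.3026 mol
Fe²⁺ + 2e⁻ → Fe, so n(e⁻) = 2 × 0.3026 = 0.6052 mol
Q = 0.6052 × 96500 = 58400 C
I = Q / t = 58400 / 23256 s = 2.51 A

2.51 A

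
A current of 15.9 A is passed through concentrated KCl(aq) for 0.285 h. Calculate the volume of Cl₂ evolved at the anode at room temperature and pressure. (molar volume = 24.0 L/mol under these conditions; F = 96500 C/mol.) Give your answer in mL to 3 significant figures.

2030 mL

Charge passed = 15.9 × 1026 = 16310 C
n(e⁻) = 16310 / 96500 = 0.1690 mol
2Cl⁻ → Cl₂ + 2e⁻, so n(Cl₂) = 0.1690 / 2 = 0.08450 mol
V = 0.08450 × 24.0 = 2.028 L
= 2030 mL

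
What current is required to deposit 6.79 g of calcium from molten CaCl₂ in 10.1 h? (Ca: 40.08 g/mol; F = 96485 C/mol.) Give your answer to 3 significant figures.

n(Ca) = 6.79 / 40.08 = 0.1694 mol
Ca²⁺ + 2e⁻ → Ca, so n(e⁻) = 2 × 0.1694 = 0.3388 mol
Q = 0.3388 × 96485 = 32690 C
I = Q / t = 32690 / 36360 s = 0.899 A

0.899 A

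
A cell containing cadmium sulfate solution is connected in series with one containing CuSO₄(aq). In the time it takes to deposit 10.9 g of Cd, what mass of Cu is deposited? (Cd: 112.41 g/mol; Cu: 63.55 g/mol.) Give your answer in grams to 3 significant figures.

n(Cd) = 10.9 / 112.41 = 0.09697 mol
Cd²⁺ + 2e⁻ → Cd, so n(e⁻) = 2 × 0.09697 = 0.1939 mol
Same current for the same time ⇒ same n(e⁻) = 0.1939 mol in both cells.
Cu²⁺ + 2e⁻ → Cu, so n(Cu) = 0.1939 / 2 = 0.09695 mol
m(Cu) = 0.09695 × 63.55 = 6.16 g

6.16 g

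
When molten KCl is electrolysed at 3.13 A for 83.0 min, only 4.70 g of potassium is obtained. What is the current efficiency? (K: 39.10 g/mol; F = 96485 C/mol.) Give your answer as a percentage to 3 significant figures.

Q = 3.13 × 4980 = 15590 C
n(e⁻) = 15590 / 96485 = 0.1616 mol
K⁺ + e⁻ → K, so theoretical n(K) = 0.1616 mol → 6.319 g
Efficiency = 4.70 / 6.319 = 0.7438 = 74.4%

74.4%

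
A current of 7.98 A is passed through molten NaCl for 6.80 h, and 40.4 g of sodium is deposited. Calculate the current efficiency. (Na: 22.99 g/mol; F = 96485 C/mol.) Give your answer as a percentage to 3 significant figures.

86.8%

Q = 7.98 × 24480 = 1.954×10^5 C
n(e⁻) = 1.954×10^5 / 96485 = 2.025 mol
Na⁺ + e⁻ → Na, so theoretical n(Na) = 2.025 mol → 46.55 g
Efficiency = 40.4 / 46.55 = 0.8679 = 86.8%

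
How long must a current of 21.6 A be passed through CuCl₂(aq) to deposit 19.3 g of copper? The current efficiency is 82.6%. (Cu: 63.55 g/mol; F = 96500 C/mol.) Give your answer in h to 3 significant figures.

0.913 h

n(Cu) = 19.3 / 63.55 = 0.3037 mol
Cu²⁺ + 2e⁻ → Cu, so n(e⁻) = 2 × 0.3037 = 0.6074 mol
Q = 0.6074 × 96500 / 0.826 = 70960 C
t = Q / I = 70960 / 21.6 = 3285 s = 0.913 h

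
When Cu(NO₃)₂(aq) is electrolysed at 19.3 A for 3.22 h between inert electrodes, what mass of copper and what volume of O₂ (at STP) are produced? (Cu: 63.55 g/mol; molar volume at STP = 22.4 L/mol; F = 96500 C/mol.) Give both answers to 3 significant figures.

73.7 g Cu; 13.0 L O₂

Q = 19.3 × 11592 = 2.237×10^5 C; n(e⁻) = 2.237×10^5 / 96500 = 2.318 mol
Cathode: Cu²⁺ + 2e⁻ → Cu → n(Cu) = 2.318/2 = 1.159 mol → 73.7 g
Anode: 2H₂O → O₂ + 4H⁺ + 4e⁻ → n(O₂) = 2.318/4 = 0.5795 mol → 13.0 L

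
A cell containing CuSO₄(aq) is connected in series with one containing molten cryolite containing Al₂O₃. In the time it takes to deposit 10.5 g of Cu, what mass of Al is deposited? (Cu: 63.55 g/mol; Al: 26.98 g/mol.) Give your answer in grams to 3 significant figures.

n(Cu) = 10.5 / 63.55 = 0.1652 mol
Cu²⁺ + 2e⁻ → Cu, so n(e⁻) = 2 × 0.1652 = 0.3304 mol
In series, the same 0.3304 mol of electrons flows through the second cell.
Al³⁺ + 3e⁻ → Al, so n(Al) = 0.3304 / 3 = 0.1101 mol
m(Al) = 0.1101 × 26.98 = 2.97 g

2.97 g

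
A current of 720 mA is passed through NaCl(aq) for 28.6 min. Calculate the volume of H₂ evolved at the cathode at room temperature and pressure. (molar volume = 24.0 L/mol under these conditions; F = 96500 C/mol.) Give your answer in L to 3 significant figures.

Charge passed = 0.720 × 1716 = 1236 C
n(e⁻) = Q/F = 1236/96500 = 0.01281 mol
2H⁺ + 2e⁻ → H₂, so n(H₂) = 0.01281 / 2 = 0.006405 mol
V = 0.006405 × 24.0 = 0.1537 L

0.154 L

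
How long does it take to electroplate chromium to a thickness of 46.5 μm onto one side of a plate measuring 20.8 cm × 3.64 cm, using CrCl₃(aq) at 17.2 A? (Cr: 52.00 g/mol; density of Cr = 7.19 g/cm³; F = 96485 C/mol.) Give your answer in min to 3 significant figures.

13.7 min

Plated area = 20.8 × 3.64 = 75.71 cm²
Volume = 75.71 × 46.5×10⁻⁴ cm = 0.3521 cm³
m(Cr) = 0.3521 × 7.19 = 2.532 g
n(Cr) = 2.532 / 52.00 = 0.04869 mol; n(e⁻) = 3 × 0.04869 = 0.1461 mol
Q = 0.1461 × 96485 = 14100 C
t = 14100 / 17.2 = 819.8 s = 13.7 min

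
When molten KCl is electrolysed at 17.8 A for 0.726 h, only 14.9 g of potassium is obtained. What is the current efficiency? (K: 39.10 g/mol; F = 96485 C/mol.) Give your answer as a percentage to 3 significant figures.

79.0%

Q = 17.8 × 2613.6 = 46520 C
n(e⁻) = 46520 / 96485 = 0.4821 mol
K⁺ + e⁻ → K, so theoretical n(K) = 0.4821 mol → 18.85 g
Efficiency = 14.9 / 18.85 = 0.7905 = 79.0%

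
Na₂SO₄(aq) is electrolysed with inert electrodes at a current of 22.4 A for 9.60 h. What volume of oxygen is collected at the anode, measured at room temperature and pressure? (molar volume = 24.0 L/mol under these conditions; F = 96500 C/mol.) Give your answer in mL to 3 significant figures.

48100 mL

Q = 22.4 A × 34560 s = 7.741×10^5 C
n(e⁻) = Q/F = 7.741×10^5/96500 = 8.022 mol
2H₂O → O₂ + 4H⁺ + 4e⁻, so n(O₂) = 8.022 / 4 = 2.006 mol
V = 2.006 × 24.0 = 48.14 L
= 48100 mL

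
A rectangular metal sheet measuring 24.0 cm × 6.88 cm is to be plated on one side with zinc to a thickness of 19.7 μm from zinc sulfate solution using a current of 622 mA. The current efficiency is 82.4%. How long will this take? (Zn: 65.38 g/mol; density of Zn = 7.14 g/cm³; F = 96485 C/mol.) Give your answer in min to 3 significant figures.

223 min

Plated area = 24.0 × 6.88 = 165.1 cm²
Volume = 165.1 × 19.7×10⁻⁴ cm = 0.3252 cm³
m(Zn) = 0.3252 × 7.14 = 2.322 g
n(Zn) = 2.322 / 65.38 = 0.03552 mol; n(e⁻) = 2 × 0.03552 = 0.07104 mol
Q = 0.07104 × 96485 / 0.824 = 8318 C
t = 8318 / 0.622 = 13370 s = 223 min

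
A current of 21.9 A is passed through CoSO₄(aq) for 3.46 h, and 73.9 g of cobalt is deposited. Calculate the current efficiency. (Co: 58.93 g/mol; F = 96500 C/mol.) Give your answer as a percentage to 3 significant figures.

Q = 21.9 × 12456 = 2.728×10^5 C
n(e⁻) = 2.728×10^5 / 96500 = 2.827 mol
Co²⁺ + 2e⁻ → Co, so theoretical n(Co) = 1.414 mol → 83.33 g
Efficiency = 73.9 / 83.33 = 0.8868 = 88.7%

88.7%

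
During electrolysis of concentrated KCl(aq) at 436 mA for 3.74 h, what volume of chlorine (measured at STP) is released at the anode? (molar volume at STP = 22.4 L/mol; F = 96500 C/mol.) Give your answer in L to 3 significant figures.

Q = 0.436 A × 13464 s = 5870 C
n(e⁻) = 5870 / 96500 = 0.06083 mol
2Cl⁻ → Cl₂ + 2e⁻, so n(Cl₂) = 0.06083 / 2 = 0.03042 mol
V = 0.03042 × 22.4 = 0.6814 L

0.681 L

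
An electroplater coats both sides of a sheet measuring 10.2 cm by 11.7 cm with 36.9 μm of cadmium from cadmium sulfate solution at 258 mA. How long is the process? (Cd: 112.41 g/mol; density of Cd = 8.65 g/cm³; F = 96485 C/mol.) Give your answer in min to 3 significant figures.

Plated area = 2 × 10.2 × 11.7 = 238.7 cm²
Volume = 238.7 × 36.9×10⁻⁴ cm = 0.8808 cm³
m(Cd) = 0.8808 × 8.65 = 7.619 g
n(Cd) = 7.619 / 112.41 = 0.06778 mol; n(e⁻) = 2 × 0.06778 = 0.1356 mol
Q = 0.1356 × 96485 = 13080 C
t = 13080 / 0.258 = 50700 s = 845 min

845 min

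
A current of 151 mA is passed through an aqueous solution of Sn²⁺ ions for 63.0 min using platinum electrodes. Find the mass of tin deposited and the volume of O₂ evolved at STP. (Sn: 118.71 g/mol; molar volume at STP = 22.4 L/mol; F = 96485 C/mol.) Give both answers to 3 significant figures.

Q = 0.151 × 3780 = 570.8 C; n(e⁻) = 570.8 / 96485 = 0.005916 mol
Cathode: Sn²⁺ + 2e⁻ → Sn → n(Sn) = 0.005916/2 = 0.002958 mol → 0.351 g
Anode: 2H₂O → O₂ + 4H⁺ + 4e⁻ → n(O₂) = 0.005916/4 = 0.001479 mol → 0.0331 L

0.351 g Sn; 0.0331 L O₂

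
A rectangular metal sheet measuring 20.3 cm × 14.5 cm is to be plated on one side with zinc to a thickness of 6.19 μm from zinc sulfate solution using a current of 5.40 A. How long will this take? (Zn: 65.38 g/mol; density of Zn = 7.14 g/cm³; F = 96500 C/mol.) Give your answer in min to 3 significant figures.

11.9 min

Plated area = 20.3 × 14.5 = 294.4 cm²
Volume = 294.4 × 6.19×10⁻⁴ cm = 0.1822 cm³
m(Zn) = 0.1822 × 7.14 = 1.301 g
n(Zn) = 1.301 / 65.38 = 0.01990 mol; n(e⁻) = 2 × 0.01990 = 0.03980 mol
Q = 0.03980 × 96500 = 3841 C
t = 3841 / 5.40 = 711.3 s = 11.9 min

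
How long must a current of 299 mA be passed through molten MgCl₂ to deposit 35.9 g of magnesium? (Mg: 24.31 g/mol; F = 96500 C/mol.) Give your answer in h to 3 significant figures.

n(Mg) = 35.9 / 24.31 = 1.477 mol
Mg²⁺ + 2e⁻ → Mg, so n(e⁻) = 2 × 1.477 = 2.954 mol
Q = 2.954 × 96500 = 2.851×10^5 C
t = Q / I = 2.851×10^5 / 0.299 = 9.535×10^5 s = 265 h

265 h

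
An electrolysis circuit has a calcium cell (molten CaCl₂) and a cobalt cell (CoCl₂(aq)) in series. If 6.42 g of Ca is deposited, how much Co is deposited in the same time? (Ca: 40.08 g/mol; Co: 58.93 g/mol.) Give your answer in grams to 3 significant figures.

9.44 g

n(Ca) = 6.42 / 40.08 = 0.1602 mol
Ca²⁺ + 2e⁻ → Ca, so n(e⁻) = 2 × 0.1602 = 0.3204 mol
In series, the same 0.3204 mol of electrons flows through the second cell.
Co²⁺ + 2e⁻ → Co, so n(Co) = 0.3204 / 2 = 0.1602 mol
m(Co) = 0.1602 × 58.93 = 9.44 g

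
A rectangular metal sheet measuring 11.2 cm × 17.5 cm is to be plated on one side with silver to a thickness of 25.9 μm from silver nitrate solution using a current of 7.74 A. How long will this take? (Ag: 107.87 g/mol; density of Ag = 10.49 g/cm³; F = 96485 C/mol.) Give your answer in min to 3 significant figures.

Plated area = 11.2 × 17.5 = 196.0 cm²
Volume = 196.0 × 25.9×10⁻⁴ cm = 0.5076 cm³
m(Ag) = 0.5076 × 10.49 = 5.325 g
n(Ag) = 5.325 / 107.87 = 0.04936 mol; n(e⁻) = 0.04936 mol
Q = 0.04936 × 96485 = 4762 C
t = 4762 / 7.74 = 615.2 s = 10.3 min

10.3 min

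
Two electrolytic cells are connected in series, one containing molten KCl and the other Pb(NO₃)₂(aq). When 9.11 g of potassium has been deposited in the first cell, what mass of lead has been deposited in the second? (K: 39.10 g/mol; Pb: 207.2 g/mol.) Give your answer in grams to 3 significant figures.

n(K) = 9.11 / 39.10 = 0.2330 mol
K⁺ + e⁻ → K, so n(e⁻) = 0.2330 mol
Since the cells are in series, n(e⁻) in the Pb cell is also 0.2330 mol.
Pb²⁺ + 2e⁻ → Pb, so n(Pb) = 0.2330 / 2 = 0.1165 mol
m(Pb) = 0.1165 × 207.2 = 24.1 g

24.1 g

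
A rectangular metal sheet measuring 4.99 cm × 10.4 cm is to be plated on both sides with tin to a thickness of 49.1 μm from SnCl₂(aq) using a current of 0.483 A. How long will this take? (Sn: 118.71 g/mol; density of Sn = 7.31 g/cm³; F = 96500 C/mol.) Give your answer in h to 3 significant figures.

Plated area = 2 × 4.99 × 10.4 = 103.8 cm²
Volume = 103.8 × 49.1×10⁻⁴ cm = 0.5097 cm³
m(Sn) = 0.5097 × 7.31 = 3.726 g
n(Sn) = 3.726 / 118.71 = 0.03139 mol; n(e⁻) = 2 × 0.03139 = 0.06278 mol
Q = 0.06278 × 96500 = 6058 C
t = 6058 / 0.483 = 12540 s = 3.48 h

3.48 h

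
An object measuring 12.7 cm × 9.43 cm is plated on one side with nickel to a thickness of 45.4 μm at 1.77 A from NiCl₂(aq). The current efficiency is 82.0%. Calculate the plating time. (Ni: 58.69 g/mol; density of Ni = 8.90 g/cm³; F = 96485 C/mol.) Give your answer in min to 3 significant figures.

183 min

Plated area = 12.7 × 9.43 = 119.8 cm²
Volume = 119.8 × 45.4×10⁻⁴ cm = 0.5439 cm³
m(Ni) = 0.5439 × 8.90 = 4.841 g
n(Ni) = 4.841 / 58.69 = 0.08248 mol; n(e⁻) = 2 × 0.08248 = 0.1650 mol
Q = 0.1650 × 96485 / 0.820 = 19410 C
t = 19410 / 1.77 = 10970 s = 183 min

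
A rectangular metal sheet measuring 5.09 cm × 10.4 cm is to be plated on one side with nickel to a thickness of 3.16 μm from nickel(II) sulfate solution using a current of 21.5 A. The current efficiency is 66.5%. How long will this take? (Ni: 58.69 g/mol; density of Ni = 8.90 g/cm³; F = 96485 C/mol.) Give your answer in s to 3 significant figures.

34.2 s

Plated area = 5.09 × 10.4 = 52.94 cm²
Volume = 52.94 × 3.16×10⁻⁴ cm = 0.01673 cm³
m(Ni) = 0.01673 × 8.90 = 0.1489 g
n(Ni) = 0.1489 / 58.69 = 0.002537 mol; n(e⁻) = 2 × 0.002537 = 0.005074 mol
Q = 0.005074 × 96485 / 0.665 = 736.2 C
t = 736.2 / 21.5 = 34.24 s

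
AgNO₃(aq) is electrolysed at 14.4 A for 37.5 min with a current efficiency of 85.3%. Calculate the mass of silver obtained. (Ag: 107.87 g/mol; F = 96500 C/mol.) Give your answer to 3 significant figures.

Q = 14.4 × 2250 = 32400 C
n(e⁻) = 32400 / 96500 = 0.3358 mol
Ag⁺ + e⁻ → Ag, so theoretical m(Ag) = 0.3358 × 107.87 = 36.22 g
Actual mass = 85.3% × 36.22 = 30.9 g

30.9 g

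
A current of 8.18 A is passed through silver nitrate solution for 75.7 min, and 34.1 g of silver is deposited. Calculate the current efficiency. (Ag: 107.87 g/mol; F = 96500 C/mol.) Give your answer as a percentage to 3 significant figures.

Q = 8.18 × 4542 = 37150 C
n(e⁻) = 37150 / 96500 = 0.3850 mol
Ag⁺ + e⁻ → Ag, so theoretical n(Ag) = 0.3850 mol → 41.53 g
Efficiency = 34.1 / 41.53 = 0.8211 = 82.1%

82.1%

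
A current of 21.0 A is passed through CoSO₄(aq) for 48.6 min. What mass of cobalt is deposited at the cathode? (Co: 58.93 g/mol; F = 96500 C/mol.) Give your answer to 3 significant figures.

18.7 g

Q = 21.0 A × 2916 s = 61240 C
n(e⁻) = 61240 / 96500 = 0.6346 mol
Co²⁺ + 2e⁻ → Co, so n(Co) = 0.6346 / 2 = 0.3173 mol
m = 0.3173 × 58.93 = 18.7 g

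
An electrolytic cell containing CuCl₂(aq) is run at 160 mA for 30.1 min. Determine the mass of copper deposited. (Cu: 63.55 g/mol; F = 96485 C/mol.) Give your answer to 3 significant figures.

Charge passed = 0.160 × 1806 = 289.0 C
n(e⁻) = 289.0 / 96485 = 0.002995 mol
Cu²⁺ + 2e⁻ → Cu, so n(Cu) = 0.002995 / 2 = 0.001498 mol
m = 0.001498 × 63.55 = 0.0952 g

0.0952 g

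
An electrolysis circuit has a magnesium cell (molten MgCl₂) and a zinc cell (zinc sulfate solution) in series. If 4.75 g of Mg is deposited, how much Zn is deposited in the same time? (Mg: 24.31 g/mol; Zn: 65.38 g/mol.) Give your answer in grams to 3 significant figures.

n(Mg) = 4.75 / 24.31 = 0.1954 mol
Mg²⁺ + 2e⁻ → Mg, so n(e⁻) = 2 × 0.1954 = 0.3908 mol
Same current for the same time ⇒ same n(e⁻) = 0.3908 mol in both cells.
Zn²⁺ + 2e⁻ → Zn, so n(Zn) = 0.3908 / 2 = 0.1954 mol
m(Zn) = 0.1954 × 65.38 = 12.8 g

12.8 g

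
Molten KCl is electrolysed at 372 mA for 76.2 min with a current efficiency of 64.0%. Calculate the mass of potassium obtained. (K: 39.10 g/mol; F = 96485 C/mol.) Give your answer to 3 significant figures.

0.441 g

Q = 0.372 × 4572 = 1701 C
n(e⁻) = 1701 / 96485 = 0.01763 mol
K⁺ + e⁻ → K, so theoretical m(K) = 0.01763 × 39.10 = 0.6893 g
Actual mass = 64.0% × 0.6893 = 0.441 g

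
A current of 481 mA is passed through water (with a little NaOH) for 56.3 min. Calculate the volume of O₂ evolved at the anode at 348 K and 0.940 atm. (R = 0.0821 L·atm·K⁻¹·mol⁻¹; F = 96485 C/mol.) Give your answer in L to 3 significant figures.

Charge passed = 0.481 × 3378 = 1625 C
n(e⁻) = 1625 / 96485 = 0.01684 mol
2H₂O → O₂ + 4H⁺ + 4e⁻, so n(O₂) = 0.01684 / 4 = 0.004210 mol
V = nRT/P = 0.004210 × 0.0821 × 348 / 0.940 = 0.1280 L

0.128 L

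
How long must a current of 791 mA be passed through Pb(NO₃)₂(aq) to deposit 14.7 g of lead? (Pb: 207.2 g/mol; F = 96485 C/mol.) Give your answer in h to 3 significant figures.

4.81 h

n(Pb) = 14.7 / 207.2 = 0.07095 mol
Pb²⁺ + 2e⁻ → Pb, so n(e⁻) = 2 × 0.07095 = 0.1419 mol
Q = 0.1419 × 96485 = 13690 C
t = Q / I = 13690 / 0.791 = 17310 s = 4.81 h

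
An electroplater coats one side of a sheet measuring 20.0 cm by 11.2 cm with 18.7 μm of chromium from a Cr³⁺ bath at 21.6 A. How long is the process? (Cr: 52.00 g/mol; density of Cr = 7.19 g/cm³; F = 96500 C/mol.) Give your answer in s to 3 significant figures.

776 s

Plated area = 20.0 × 11.2 = 224.0 cm²
Volume = 224.0 × 18.7×10⁻⁴ cm = 0.4189 cm³
m(Cr) = 0.4189 × 7.19 = 3.012 g
n(Cr) = 3.012 / 52.00 = 0.05792 mol; n(e⁻) = 3 × 0.05792 = 0.1738 mol
Q = 0.1738 × 96500 = 16770 C
t = 16770 / 21.6 = 776.4 s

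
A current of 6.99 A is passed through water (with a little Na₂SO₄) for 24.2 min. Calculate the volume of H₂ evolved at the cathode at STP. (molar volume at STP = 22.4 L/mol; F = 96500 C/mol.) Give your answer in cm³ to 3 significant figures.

1180 cm³

Q = 6.99 A × 1452 s = 10150 C
n(e⁻) = 10150 / 96500 = 0.1052 mol
2H⁺ + 2e⁻ → H₂, so n(H₂) = 0.1052 / 2 = 0.05260 mol
V = 0.05260 × 22.4 = 1.178 L
= 1180 cm³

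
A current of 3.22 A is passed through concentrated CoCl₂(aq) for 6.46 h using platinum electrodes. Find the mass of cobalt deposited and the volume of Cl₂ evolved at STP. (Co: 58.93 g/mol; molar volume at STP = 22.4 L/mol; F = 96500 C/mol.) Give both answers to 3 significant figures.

22.9 g Co; 8.69 L Cl₂

Q = 3.22 × 23256 = 74880 C; n(e⁻) = 74880 / 96500 = 0.7760 mol
Cathode: Co²⁺ + 2e⁻ → Co → n(Co) = 0.7760/2 = 0.3880 mol → 22.9 g
Anode: 2Cl⁻ → Cl₂ + 2e⁻ → n(Cl₂) = 0.7760/2 = 0.3880 mol → 8.69 L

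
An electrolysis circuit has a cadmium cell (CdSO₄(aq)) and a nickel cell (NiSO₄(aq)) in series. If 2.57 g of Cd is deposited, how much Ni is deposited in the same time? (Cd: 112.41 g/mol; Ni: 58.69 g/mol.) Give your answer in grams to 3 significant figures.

1.34 g

n(Cd) = 2.57 / 112.41 = 0.02286 mol
Cd²⁺ + 2e⁻ → Cd, so n(e⁻) = 2 × 0.02286 = 0.04572 mol
Since the cells are in series, n(e⁻) in the Ni cell is also 0.04572 mol.
Ni²⁺ + 2e⁻ → Ni, so n(Ni) = 0.04572 / 2 = 0.02286 mol
m(Ni) = 0.02286 × 58.69 = 1.34 g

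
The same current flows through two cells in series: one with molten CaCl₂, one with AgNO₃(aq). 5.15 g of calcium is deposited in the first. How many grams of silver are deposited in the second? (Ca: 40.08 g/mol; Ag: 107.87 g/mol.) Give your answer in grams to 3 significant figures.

n(Ca) = 5.15 / 40.08 = 0.1285 mol
Ca²⁺ + 2e⁻ → Ca, so n(e⁻) = 2 × 0.1285 = 0.2570 mol
Same current for the same time ⇒ same n(e⁻) = 0.2570 mol in both cells.
Ag⁺ + e⁻ → Ag, so n(Ag) = 0.2570 mol
m(Ag) = 0.2570 × 107.87 = 27.7 g

27.7 g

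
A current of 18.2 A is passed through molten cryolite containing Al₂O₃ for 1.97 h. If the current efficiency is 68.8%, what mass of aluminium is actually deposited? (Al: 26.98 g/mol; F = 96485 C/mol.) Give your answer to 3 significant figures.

Q = 18.2 × 7092 = 1.291×10^5 C
n(e⁻) = 1.291×10^5 / 96485 = 1.338 mol
Al³⁺ + 3e⁻ → Al, so theoretical m(Al) = 0.4460 × 26.98 = 12.03 g
Actual mass = 68.8% × 12.03 = 8.28 g

8.28 g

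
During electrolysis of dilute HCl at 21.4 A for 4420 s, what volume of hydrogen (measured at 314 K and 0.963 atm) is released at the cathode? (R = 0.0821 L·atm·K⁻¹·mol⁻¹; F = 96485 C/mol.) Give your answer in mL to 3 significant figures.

13100 mL

Q = It = 21.4 × 4420 = 94590 C
Moles of electrons = 94590 / 96485 = 0.9804 mol
2H⁺ + 2e⁻ → H₂, so n(H₂) = 0.9804 / 2 = 0.4902 mol
V = nRT/P = 0.4902 × 0.0821 × 314 / 0.963 = 13.12 L
= 13100 mL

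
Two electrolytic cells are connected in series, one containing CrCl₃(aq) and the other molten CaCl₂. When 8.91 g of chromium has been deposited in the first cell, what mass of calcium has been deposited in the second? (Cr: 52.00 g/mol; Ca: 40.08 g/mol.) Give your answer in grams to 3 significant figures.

10.3 g

n(Cr) = 8.91 / 52.00 = 0.1713 mol
Cr³⁺ + 3e⁻ → Cr, so n(e⁻) = 3 × 0.1713 = 0.5139 mol
In series, the same 0.5139 mol of electrons flows through the second cell.
Ca²⁺ + 2e⁻ → Ca, so n(Ca) = 0.5139 / 2 = 0.2570 mol
m(Ca) = 0.2570 × 40.08 = 10.3 g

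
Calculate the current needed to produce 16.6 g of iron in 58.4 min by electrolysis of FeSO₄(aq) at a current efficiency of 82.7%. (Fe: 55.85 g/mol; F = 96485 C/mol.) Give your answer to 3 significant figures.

n(Fe) = 16.6 / 55.85 = 0.2972 mol
Fe²⁺ + 2e⁻ → Fe, so n(e⁻) = 2 × 0.2972 = 0.5944 mol
Q = 0.5944 × 96485 / 0.827 = 69350 C
I = Q / t = 69350 / 3504 s = 19.8 A

19.8 A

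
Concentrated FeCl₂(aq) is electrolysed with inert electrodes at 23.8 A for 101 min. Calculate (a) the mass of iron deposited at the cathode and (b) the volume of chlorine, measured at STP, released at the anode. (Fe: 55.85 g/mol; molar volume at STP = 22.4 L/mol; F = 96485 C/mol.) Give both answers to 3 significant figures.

41.7 g Fe; 16.7 L Cl₂

Q = 23.8 × 6060 = 1.442×10^5 C; n(e⁻) = 1.442×10^5 / 96485 = 1.495 mol
Cathode: Fe²⁺ + 2e⁻ → Fe → n(Fe) = 1.495/2 = 0.7475 mol → 41.7 g
Anode: 2Cl⁻ → Cl₂ + 2e⁻ → n(Cl₂) = 1.495/2 = 0.7475 mol → 16.7 L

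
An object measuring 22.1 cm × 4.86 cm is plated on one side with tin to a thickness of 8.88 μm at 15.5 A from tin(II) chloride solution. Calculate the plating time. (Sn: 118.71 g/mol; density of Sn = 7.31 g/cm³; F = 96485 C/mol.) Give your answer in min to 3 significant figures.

1.22 min

Plated area = 22.1 × 4.86 = 107.4 cm²
Volume = 107.4 × 8.88×10⁻⁴ cm = 0.09537 cm³
m(Sn) = 0.09537 × 7.31 = 0.6972 g
n(Sn) = 0.6972 / 118.71 = 0.005873 mol; n(e⁻) = 2 × 0.005873 = 0.01175 mol
Q = 0.01175 × 96485 = 1134 C
t = 1134 / 15.5 = 73.16 s = 1.22 min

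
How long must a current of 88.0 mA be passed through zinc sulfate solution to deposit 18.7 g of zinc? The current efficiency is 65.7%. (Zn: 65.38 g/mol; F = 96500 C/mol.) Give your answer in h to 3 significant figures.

265 h

n(Zn) = 18.7 / 65.38 = 0.2860 mol
Zn²⁺ + 2e⁻ → Zn, so n(e⁻) = 2 × 0.2860 = 0.5720 mol
Q = 0.5720 × 96500 / 0.657 = 84020 C
t = Q / I = 84020 / 0.0880 = 9.548×10^5 s = 265 h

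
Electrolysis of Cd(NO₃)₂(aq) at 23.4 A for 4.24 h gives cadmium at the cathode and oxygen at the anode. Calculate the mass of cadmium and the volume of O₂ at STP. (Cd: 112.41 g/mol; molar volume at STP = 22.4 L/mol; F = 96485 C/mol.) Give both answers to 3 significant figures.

Q = 23.4 × 15264 = 3.572×10^5 C; n(e⁻) = 3.572×10^5 / 96485 = 3.702 mol
Cathode: Cd²⁺ + 2e⁻ → Cd → n(Cd) = 3.702/2 = 1.851 mol → 208 g
Anode: 2H₂O → O₂ + 4H⁺ + 4e⁻ → n(O₂) = 3.702/4 = 0.9255 mol → 20.7 L

208 g Cd; 20.7 L O₂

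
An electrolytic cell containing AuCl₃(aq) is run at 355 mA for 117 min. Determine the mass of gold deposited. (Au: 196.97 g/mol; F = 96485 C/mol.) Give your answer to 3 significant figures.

Q = 0.355 A × 7020 s = 2492 C
n(e⁻) = 2492 / 96485 = 0.02583 mol
Au³⁺ + 3e⁻ → Au, so n(Au) = 0.02583 / 3 = 0.008610 mol
m = 0.008610 × 196.97 = 1.70 g

1.70 g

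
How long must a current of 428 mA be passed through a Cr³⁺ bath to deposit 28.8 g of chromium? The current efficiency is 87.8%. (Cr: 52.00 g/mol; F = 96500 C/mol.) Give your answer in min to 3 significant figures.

7110 min

n(Cr) = 28.8 / 52.00 = 0.5538 mol
Cr³⁺ + 3e⁻ → Cr, so n(e⁻) = 3 × 0.5538 = 1.661 mol
Q = 1.661 × 96500 / 0.878 = 1.826×10^5 C
t = Q / I = 1.826×10^5 / 0.428 = 4.266×10^5 s = 7110 min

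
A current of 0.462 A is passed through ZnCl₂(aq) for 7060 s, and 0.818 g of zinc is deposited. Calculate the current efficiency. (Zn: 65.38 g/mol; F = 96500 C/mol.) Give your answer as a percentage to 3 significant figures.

74.0%

Q = 0.462 × 7060 = 3262 C
n(e⁻) = 3262 / 96500 = 0.03380 mol
Zn²⁺ + 2e⁻ → Zn, so theoretical n(Zn) = 0.01690 mol → 1.105 g
Efficiency = 0.818 / 1.105 = 0.7403 = 74.0%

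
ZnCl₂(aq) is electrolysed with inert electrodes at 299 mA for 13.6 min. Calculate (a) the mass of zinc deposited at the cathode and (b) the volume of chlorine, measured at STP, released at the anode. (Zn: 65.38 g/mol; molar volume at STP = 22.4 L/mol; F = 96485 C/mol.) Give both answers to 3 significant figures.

Q = 0.299 × 816 = 244.0 C; n(e⁻) = 244.0 / 96485 = 0.002529 mol
Cathode: Zn²⁺ + 2e⁻ → Zn → n(Zn) = 0.002529/2 = 0.001265 mol → 0.0827 g
Anode: 2Cl⁻ → Cl₂ + 2e⁻ → n(Cl₂) = 0.002529/2 = 0.001265 mol → 0.0283 L

0.0827 g Zn; 0.0283 L Cl₂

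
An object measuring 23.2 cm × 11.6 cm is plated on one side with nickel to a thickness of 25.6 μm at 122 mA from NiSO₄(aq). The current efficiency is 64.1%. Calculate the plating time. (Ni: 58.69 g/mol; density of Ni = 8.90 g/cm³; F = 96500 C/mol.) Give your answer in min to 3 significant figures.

4300 min

Plated area = 23.2 × 11.6 = 269.1 cm²
Volume = 269.1 × 25.6×10⁻⁴ cm = 0.6889 cm³
m(Ni) = 0.6889 × 8.90 = 6.131 g
n(Ni) = 6.131 / 58.69 = 0.1045 mol; n(e⁻) = 2 × 0.1045 = 0.2090 mol
Q = 0.2090 × 96500 / 0.641 = 31460 C
t = 31460 / 0.122 = 2.579×10^5 s = 4300 min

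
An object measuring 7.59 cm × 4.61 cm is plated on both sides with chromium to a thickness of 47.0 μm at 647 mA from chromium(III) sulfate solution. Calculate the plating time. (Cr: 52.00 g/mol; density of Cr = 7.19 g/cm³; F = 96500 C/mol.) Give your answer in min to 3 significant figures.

339 min

Plated area = 2 × 7.59 × 4.61 = 69.98 cm²
Volume = 69.98 × 47.0×10⁻⁴ cm = 0.3289 cm³
m(Cr) = 0.3289 × 7.19 = 2.365 g
n(Cr) = 2.365 / 52.00 = 0.04548 mol; n(e⁻) = 3 × 0.04548 = 0.1364 mol
Q = 0.1364 × 96500 = 13160 C
t = 13160 / 0.647 = 20340 s = 339 min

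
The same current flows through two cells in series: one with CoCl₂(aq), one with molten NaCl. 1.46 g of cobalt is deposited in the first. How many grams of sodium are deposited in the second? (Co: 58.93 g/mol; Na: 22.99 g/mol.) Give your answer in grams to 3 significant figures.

1.14 g

n(Co) = 1.46 / 58.93 = 0.02478 mol
Co²⁺ + 2e⁻ → Co, so n(e⁻) = 2 × 0.02478 = 0.04956 mol
In series, the same 0.04956 mol of electrons flows through the second cell.
Na⁺ + e⁻ → Na, so n(Na) = 0.04956 mol
m(Na) = 0.04956 × 22.99 = 1.14 g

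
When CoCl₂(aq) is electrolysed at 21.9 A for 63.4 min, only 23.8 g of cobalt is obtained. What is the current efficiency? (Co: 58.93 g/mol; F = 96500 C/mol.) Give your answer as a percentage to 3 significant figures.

93.6%

Q = 21.9 × 3804 = 83310 C
n(e⁻) = 83310 / 96500 = 0.8633 mol
Co²⁺ + 2e⁻ → Co, so theoretical n(Co) = 0.4317 mol → 25.44 g
Efficiency = 23.8 / 25.44 = 0.9355 = 93.6%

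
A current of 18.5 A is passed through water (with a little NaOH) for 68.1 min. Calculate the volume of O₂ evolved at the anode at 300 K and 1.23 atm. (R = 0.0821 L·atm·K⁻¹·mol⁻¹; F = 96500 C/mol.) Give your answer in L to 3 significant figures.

3.92 L

Charge passed = 18.5 × 4086 = 75590 C
n(e⁻) = Q/F = 75590/96500 = 0.7833 mol
2H₂O → O₂ + 4H⁺ + 4e⁻, so n(O₂) = 0.7833 / 4 = 0.1958 mol
V = nRT/P = 0.1958 × 0.0821 × 300 / 1.23 = 3.921 L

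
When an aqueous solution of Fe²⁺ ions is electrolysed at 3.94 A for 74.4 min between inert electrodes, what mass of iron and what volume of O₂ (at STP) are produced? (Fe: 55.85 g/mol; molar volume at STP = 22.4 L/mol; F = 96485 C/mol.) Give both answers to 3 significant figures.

Q = 3.94 × 4464 = 17590 C; n(e⁻) = 17590 / 96485 = 0.1823 mol
Cathode: Fe²⁺ + 2e⁻ → Fe → n(Fe) = 0.1823/2 = 0.09115 mol → 5.09 g
Anode: 2H₂O → O₂ + 4H⁺ + 4e⁻ → n(O₂) = 0.1823/4 = 0.04558 mol → 1.02 L

5.09 g Fe; 1.02 L O₂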